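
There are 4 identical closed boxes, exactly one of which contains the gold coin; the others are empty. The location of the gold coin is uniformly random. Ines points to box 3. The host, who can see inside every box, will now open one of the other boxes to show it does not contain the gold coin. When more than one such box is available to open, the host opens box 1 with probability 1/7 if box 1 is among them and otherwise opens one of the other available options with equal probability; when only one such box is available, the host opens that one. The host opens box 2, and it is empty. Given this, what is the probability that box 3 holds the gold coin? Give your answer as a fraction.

Condition on the true location of the gold coin.
If it is in box 1 (prior 1/4): box 1 holds the prize so is unavailable; the host chooses uniformly among the 2 others, probability 1/2; weight (1/4)·(1/2) = 1/8.
If it is in box 2 (prior 1/4): the host opened box 2, so this case is ruled out; weight (1/4)·0 = 0.
If it is in box 3 (prior 1/4): box 1 is available but not opened; box 2 gets probability (1 − 1/7)/2 = 3/7; weight (1/4)·(3/7) = 3/28.
If it is in box 4 (prior 1/4): box 1 is available but not opened, probability 6/7; weight (1/4)·(6/7) = 3/14.
The weights sum to 25/56.
So P(the gold coin in box 3 | the host opened box 2) = (3/28) / (25/56) = 6/25.

6/25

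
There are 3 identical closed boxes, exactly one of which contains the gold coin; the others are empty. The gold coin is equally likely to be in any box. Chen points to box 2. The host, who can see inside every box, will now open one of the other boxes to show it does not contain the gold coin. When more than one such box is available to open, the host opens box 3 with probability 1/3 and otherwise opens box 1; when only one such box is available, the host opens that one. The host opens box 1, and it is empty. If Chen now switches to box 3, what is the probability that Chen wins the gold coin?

3/5

Consider each possible location of the gold coin in turn.
If it is in box 1 (prior 1/3): the host opened box 1, so this case is ruled out; weight (1/3)·0 = 0.
If it is in box 2 (prior 1/3): box 3 is available but not opened, probability 2/3; weight (1/3)·(2/3) = 2/9.
If it is in box 3 (prior 1/3): only box 1 is available, probability 1; weight (1/3)·1 = 1/3.
The weights sum to 5/9.
So P(the gold coin in box 3 | the host opened box 1) = (1/3) / (5/9) = 3/5.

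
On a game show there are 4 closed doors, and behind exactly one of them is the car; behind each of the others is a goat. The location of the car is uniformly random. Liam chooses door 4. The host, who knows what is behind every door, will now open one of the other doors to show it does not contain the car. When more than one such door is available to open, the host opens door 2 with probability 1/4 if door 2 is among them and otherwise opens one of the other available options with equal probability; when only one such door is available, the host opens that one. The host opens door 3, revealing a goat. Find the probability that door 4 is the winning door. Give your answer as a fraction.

Condition on the true location of the car.
If it is behind door 1 (prior 1/4): door 2 is available but not opened, probability 3/4; weight (1/4)·(3/4) = 3/16.
If it is behind door 2 (prior 1/4): door 2 holds the prize so is unavailable; the host chooses uniformly among the 2 others, probability 1/2; weight (1/4)·(1/2) = 1/8.
If it is behind door 3 (prior 1/4): the host opened door 3, so this case is ruled out; weight (1/4)·0 = 0.
If it is behind door 4 (prior 1/4): door 2 is available but not opened; door 3 gets probability (1 − 1/4)/2 = 3/8; weight (1/4)·(3/8) = 3/32.
The weights sum to 13/32.
So P(the car behind door 4 | the host opened door 3) = (3/32) / (13/32) = 3/13.

3/13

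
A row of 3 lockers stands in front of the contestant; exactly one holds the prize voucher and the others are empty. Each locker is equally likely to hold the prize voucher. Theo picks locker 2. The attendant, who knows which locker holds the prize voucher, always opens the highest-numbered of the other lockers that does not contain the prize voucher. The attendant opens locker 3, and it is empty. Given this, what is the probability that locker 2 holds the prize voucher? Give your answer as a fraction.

Apply Bayes' rule, conditioning on where the prize voucher actually is.
If it is in either of lockers 1 and 2 (prior 1/3 each): locker 3 is the highest-numbered option available, probability 1; weight (1/3)·1 = 1/3 each.
If it is in locker 3 (prior 1/3): the attendant opened locker 3, so this case is ruled out; weight (1/3)·0 = 0.
The weights sum to 2/3.
So P(the prize voucher in locker 2 | the attendant opened locker 3) = (1/3) / (2/3) = 1/2.

1/2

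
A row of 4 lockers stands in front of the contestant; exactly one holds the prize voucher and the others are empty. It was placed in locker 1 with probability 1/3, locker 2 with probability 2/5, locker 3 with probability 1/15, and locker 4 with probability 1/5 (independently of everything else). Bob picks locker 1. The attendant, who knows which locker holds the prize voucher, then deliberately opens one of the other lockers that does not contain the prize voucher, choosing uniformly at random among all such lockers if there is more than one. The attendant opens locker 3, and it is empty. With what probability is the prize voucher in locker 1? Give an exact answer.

Condition on the true location of the prize voucher.
If it is in locker 1 (prior 1/3): the attendant has 3 equally likely choices, so probability 1/3; weight (1/3)·(1/3) = 1/9.
If it is in locker 2 (prior 2/5): the attendant has 2 equally likely choices, so probability 1/2; weight (2/5)·(1/2) = 1/5.
If it is in locker 3 (prior 1/15): the attendant opened locker 3, so this case is ruled out; weight (1/15)·0 = 0.
If it is in locker 4 (prior 1/5): the attendant has 2 equally likely choices, so probability 1/2; weight (1/5)·(1/2) = 1/10.
The weights sum to 37/90.
So P(the prize voucher in locker 1 | the attendant opened locker 3) = (1/9) / (37/90) = 10/37.

10/37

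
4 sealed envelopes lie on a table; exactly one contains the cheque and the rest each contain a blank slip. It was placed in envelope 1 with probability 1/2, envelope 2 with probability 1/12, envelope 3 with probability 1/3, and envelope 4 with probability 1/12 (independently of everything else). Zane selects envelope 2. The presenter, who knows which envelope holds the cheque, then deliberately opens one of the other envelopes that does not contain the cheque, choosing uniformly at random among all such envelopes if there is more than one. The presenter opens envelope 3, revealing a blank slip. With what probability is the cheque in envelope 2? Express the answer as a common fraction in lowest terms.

2/23

Apply Bayes' rule, conditioning on where the cheque actually is.
If it is in envelope 1 (prior 1/2): the presenter has 2 equally likely choices, so probability 1/2; weight (1/2)·(1/2) = 1/4.
If it is in envelope 2 (prior 1/12): the presenter has 3 equally likely choices, so probability 1/3; weight (1/12)·(1/3) = 1/36.
If it is in envelope 3 (prior 1/3): the presenter opened envelope 3, so this case is ruled out; weight (1/3)·0 = 0.
If it is in envelope 4 (prior 1/12): the presenter has 2 equally likely choices, so probability 1/2; weight (1/12)·(1/2) = 1/24.
The weights sum to 23/72.
So P(the cheque in envelope 2 | the presenter opened envelope 3) = (1/36) / (23/72) = 2/23.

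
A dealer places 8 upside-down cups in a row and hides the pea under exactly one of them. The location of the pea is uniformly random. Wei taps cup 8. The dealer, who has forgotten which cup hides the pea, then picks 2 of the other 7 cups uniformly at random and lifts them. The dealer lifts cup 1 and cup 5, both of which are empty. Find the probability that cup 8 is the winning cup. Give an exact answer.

Condition on the true location of the pea.
If it is under either of cups 1 and 5 (prior 1/8 each): that cup was opened and seen not to hold the prize — ruled out; weight (1/8)·0 = 0 each.
If it is under any of cups 2, 3, 4, 6, 7, and 8 (prior 1/8 each): the dealer picks exactly this set with probability 1/21 regardless, and none is the prize; weight (1/8)·(1/21) = 1/168 each.
The weights sum to 1/28.
So P(the pea under cup 8 | the dealer opened cup 1 and cup 5) = (1/168) / (1/28) = 1/6.

1/6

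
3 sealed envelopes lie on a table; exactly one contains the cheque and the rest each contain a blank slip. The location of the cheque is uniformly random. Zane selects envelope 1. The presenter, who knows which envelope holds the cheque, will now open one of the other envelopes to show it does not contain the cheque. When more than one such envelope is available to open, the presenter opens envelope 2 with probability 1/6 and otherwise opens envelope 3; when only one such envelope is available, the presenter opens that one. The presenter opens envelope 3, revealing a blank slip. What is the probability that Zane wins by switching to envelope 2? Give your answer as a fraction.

6/11

Condition on the true location of the cheque.
If it is in envelope 1 (prior 1/3): envelope 2 is available but not opened, probability 5/6; weight (1/3)·(5/6) = 5/18.
If it is in envelope 2 (prior 1/3): only envelope 3 is available, probability 1; weight (1/3)·1 = 1/3.
If it is in envelope 3 (prior 1/3): the presenter opened envelope 3, so this case is ruled out; weight (1/3)·0 = 0.
The weights sum to 11/18.
So P(the cheque in envelope 2 | the presenter opened envelope 3) = (1/3) / (11/18) = 6/11.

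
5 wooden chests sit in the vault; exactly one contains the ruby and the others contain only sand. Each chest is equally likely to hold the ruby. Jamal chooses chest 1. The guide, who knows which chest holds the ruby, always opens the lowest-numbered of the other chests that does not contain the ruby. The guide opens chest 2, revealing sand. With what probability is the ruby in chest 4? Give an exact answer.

1/4

Condition on the true location of the ruby.
If it is in any of chests 1, 3, 4, and 5 (prior 1/5 each): chest 2 is the lowest-numbered option available, probability 1; weight (1/5)·1 = 1/5 each.
If it is in chest 2 (prior 1/5): the guide opened chest 2, so this case is ruled out; weight (1/5)·0 = 0.
The weights sum to 4/5.
So P(the ruby in chest 4 | the guide opened chest 2) = (1/5) / (4/5) = 1/4.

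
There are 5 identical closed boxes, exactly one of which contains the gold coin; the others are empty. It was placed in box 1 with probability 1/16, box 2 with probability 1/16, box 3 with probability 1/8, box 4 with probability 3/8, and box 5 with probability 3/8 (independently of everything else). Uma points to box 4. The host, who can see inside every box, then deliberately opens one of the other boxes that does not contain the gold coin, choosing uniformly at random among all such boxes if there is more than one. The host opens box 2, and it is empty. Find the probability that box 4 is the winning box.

1/3

Consider each possible location of the gold coin in turn.
If it is in box 1 (prior 1/16): the host has 3 equally likely choices, so probability 1/3; weight (1/16)·(1/3) = 1/48.
If it is in box 2 (prior 1/16): the host opened box 2, so this case is ruled out; weight (1/16)·0 = 0.
If it is in box 3 (prior 1/8): the host has 3 equally likely choices, so probability 1/3; weight (1/8)·(1/3) = 1/24.
If it is in box 4 (prior 3/8): the host has 4 equally likely choices, so probability 1/4; weight (3/8)·(1/4) = 3/32.
If it is in box 5 (prior 3/8): the host has 3 equally likely choices, so probability 1/3; weight (3/8)·(1/3) = 1/8.
The weights sum to 9/32.
So P(the gold coin in box 4 | the host opened box 2) = (3/32) / (9/32) = 1/3.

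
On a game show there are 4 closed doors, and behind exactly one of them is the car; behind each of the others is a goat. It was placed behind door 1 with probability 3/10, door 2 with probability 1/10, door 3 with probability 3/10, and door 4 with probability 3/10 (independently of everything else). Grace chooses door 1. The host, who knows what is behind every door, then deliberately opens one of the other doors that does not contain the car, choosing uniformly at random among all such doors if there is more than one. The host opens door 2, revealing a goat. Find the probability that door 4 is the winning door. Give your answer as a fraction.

Consider each possible location of the car in turn.
If it is behind door 1 (prior 3/10): the host has 3 equally likely choices, so probability 1/3; weight (3/10)·(1/3) = 1/10.
If it is behind door 2 (prior 1/10): the host opened door 2, so this case is ruled out; weight (1/10)·0 = 0.
If it is behind either of doors 3 and 4 (prior 3/10 each): the host has 2 equally likely choices, so probability 1/2; weight (3/10)·(1/2) = 3/20 each.
The weights sum to 2/5.
So P(the car behind door 4 | the host opened door 2) = (3/20) / (2/5) = 3/8.

3/8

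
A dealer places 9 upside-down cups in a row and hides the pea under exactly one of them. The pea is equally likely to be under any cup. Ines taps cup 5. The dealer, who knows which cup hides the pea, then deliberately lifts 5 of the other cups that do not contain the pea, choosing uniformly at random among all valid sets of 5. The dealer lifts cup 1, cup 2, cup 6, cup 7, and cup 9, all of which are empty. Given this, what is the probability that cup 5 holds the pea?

Consider each possible location of the pea in turn.
If it is under any of cups 1, 2, 6, 7, and 9 (prior 1/9 each): that cup was opened and seen not to hold the prize — ruled out; weight (1/9)·0 = 0 each.
If it is under any of cups 3, 4, and 8 (prior 1/9 each): the dealer has 21 equally likely choices, so probability 1/21; weight (1/9)·(1/21) = 1/189 each.
If it is under cup 5 (prior 1/9): the dealer has 56 equally likely choices, so probability 1/56; weight (1/9)·(1/56) = 1/504.
The weights sum to 1/56.
So P(the pea under cup 5 | the dealer opened cup 1, cup 2, cup 6, cup 7, and cup 9) = (1/504) / (1/56) = 1/9.

1/9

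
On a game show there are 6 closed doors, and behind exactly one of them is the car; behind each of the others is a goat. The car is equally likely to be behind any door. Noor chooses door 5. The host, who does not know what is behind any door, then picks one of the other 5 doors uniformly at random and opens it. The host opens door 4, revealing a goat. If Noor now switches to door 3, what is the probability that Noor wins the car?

Apply Bayes' rule, conditioning on where the car actually is.
If it is behind any of doors 1, 2, 3, 5, and 6 (prior 1/6 each): the host picks door 4 with probability 1/5 regardless, and it is not the prize; weight (1/6)·(1/5) = 1/30 each.
If it is behind door 4 (prior 1/6): the host opened door 4, so this case is ruled out; weight (1/6)·0 = 0.
The weights sum to 1/6.
So P(the car behind door 3 | the host opened door 4) = (1/30) / (1/6) = 1/5.

1/5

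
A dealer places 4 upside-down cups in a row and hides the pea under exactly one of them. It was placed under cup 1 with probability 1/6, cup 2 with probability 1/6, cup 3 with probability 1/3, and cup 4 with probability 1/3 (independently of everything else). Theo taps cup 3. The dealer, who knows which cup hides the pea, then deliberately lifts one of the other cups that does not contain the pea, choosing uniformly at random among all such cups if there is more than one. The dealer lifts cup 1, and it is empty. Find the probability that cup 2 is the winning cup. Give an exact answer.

3/13

Condition on the true location of the pea.
If it is under cup 1 (prior 1/6): the dealer opened cup 1, so this case is ruled out; weight (1/6)·0 = 0.
If it is under cup 2 (prior 1/6): the dealer has 2 equally likely choices, so probability 1/2; weight (1/6)·(1/2) = 1/12.
If it is under cup 3 (prior 1/3): the dealer has 3 equally likely choices, so probability 1/3; weight (1/3)·(1/3) = 1/9.
If it is under cup 4 (prior 1/3): the dealer has 2 equally likely choices, so probability 1/2; weight (1/3)·(1/2) = 1/6.
The weights sum to 13/36.
So P(the pea under cup 2 | the dealer opened cup 1) = (1/12) / (13/36) = 3/13.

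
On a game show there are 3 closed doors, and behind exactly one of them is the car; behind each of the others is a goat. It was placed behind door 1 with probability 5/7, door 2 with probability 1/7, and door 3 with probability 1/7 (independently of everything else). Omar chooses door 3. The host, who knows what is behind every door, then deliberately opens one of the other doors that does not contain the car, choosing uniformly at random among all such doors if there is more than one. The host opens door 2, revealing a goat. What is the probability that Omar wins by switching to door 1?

Consider each possible location of the car in turn.
If it is behind door 1 (prior 5/7): the host has no choice, probability 1; weight (5/7)·1 = 5/7.
If it is behind door 2 (prior 1/7): the host opened door 2, so this case is ruled out; weight (1/7)·0 = 0.
If it is behind door 3 (prior 1/7): the host has 2 equally likely choices, so probability 1/2; weight (1/7)·(1/2) = 1/14.
The weights sum to 11/14.
So P(the car behind door 1 | the host opened door 2) = (5/7) / (11/14) = 10/11.

10/11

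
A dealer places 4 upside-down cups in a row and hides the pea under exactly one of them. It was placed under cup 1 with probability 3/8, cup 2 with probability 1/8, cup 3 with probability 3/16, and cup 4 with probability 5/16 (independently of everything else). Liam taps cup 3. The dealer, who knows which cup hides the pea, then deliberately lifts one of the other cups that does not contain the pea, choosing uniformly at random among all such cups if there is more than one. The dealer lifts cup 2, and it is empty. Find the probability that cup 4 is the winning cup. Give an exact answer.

Apply Bayes' rule, conditioning on where the pea actually is.
If it is under cup 1 (prior 3/8): the dealer has 2 equally likely choices, so probability 1/2; weight (3/8)·(1/2) = 3/16.
If it is under cup 2 (prior 1/8): the dealer opened cup 2, so this case is ruled out; weight (1/8)·0 = 0.
If it is under cup 3 (prior 3/16): the dealer has 3 equally likely choices, so probability 1/3; weight (3/16)·(1/3) = 1/16.
If it is under cup 4 (prior 5/16): the dealer has 2 equally likely choices, so probability 1/2; weight (5/16)·(1/2) = 5/32.
The weights sum to 13/32.
So P(the pea under cup 4 | the dealer opened cup 2) = (5/32) / (13/32) = 5/13.

5/13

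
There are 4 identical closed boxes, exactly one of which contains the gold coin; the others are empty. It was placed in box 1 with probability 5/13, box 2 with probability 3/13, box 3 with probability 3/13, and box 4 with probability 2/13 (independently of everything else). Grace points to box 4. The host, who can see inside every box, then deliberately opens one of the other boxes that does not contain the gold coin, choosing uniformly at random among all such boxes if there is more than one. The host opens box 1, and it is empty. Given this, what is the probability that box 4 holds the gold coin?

2/11

Consider each possible location of the gold coin in turn.
If it is in box 1 (prior 5/13): the host opened box 1, so this case is ruled out; weight (5/13)·0 = 0.
If it is in either of boxes 2 and 3 (prior 3/13 each): the host has 2 equally likely choices, so probability 1/2; weight (3/13)·(1/2) = 3/26 each.
If it is in box 4 (prior 2/13): the host has 3 equally likely choices, so probability 1/3; weight (2/13)·(1/3) = 2/39.
The weights sum to 11/39.
So P(the gold coin in box 4 | the host opened box 1) = (2/39) / (11/39) = 2/11.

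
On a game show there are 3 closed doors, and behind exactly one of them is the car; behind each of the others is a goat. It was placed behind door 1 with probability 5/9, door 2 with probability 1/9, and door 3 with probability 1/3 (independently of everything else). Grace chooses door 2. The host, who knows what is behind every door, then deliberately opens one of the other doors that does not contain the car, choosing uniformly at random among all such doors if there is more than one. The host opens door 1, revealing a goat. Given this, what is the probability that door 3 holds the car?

6/7

Apply Bayes' rule, conditioning on where the car actually is.
If it is behind door 1 (prior 5/9): the host opened door 1, so this case is ruled out; weight (5/9)·0 = 0.
If it is behind door 2 (prior 1/9): the host has 2 equally likely choices, so probability 1/2; weight (1/9)·(1/2) = 1/18.
If it is behind door 3 (prior 1/3): the host has no choice, probability 1; weight (1/3)·1 = 1/3.
The weights sum to 7/18.
So P(the car behind door 3 | the host opened door 1) = (1/3) / (7/18) = 6/7.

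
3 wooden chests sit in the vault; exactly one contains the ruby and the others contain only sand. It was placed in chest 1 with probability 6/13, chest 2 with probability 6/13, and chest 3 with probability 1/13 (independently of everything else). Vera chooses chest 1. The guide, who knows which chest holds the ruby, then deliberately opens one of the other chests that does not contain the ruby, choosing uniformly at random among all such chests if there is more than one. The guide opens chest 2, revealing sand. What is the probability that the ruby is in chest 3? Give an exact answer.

1/4

Consider each possible location of the ruby in turn.
If it is in chest 1 (prior 6/13): the guide has 2 equally likely choices, so probability 1/2; weight (6/13)·(1/2) = 3/13.
If it is in chest 2 (prior 6/13): the guide opened chest 2, so this case is ruled out; weight (6/13)·0 = 0.
If it is in chest 3 (prior 1/13): the guide has no choice, probability 1; weight (1/13)·1 = 1/13.
The weights sum to 4/13.
So P(the ruby in chest 3 | the guide opened chest 2) = (1/13) / (4/13) = 1/4.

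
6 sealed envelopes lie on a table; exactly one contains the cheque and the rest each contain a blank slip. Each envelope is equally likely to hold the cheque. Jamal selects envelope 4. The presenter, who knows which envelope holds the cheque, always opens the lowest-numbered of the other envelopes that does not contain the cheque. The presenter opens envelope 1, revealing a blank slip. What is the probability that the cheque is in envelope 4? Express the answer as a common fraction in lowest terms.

1/5

Apply Bayes' rule, conditioning on where the cheque actually is.
If it is in envelope 1 (prior 1/6): the presenter opened envelope 1, so this case is ruled out; weight (1/6)·0 = 0.
If it is in any of envelopes 2, 3, 4, 5, and 6 (prior 1/6 each): envelope 1 is the lowest-numbered option available, probability 1; weight (1/6)·1 = 1/6 each.
The weights sum to 5/6.
So P(the cheque in envelope 4 | the presenter opened envelope 1) = (1/6) / (5/6) = 1/5.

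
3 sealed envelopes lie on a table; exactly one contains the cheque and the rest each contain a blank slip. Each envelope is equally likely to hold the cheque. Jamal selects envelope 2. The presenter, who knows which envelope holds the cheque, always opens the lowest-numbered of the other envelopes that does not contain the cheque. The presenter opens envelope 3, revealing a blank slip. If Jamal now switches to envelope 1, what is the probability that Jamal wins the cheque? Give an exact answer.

Apply Bayes' rule, conditioning on where the cheque actually is.
If it is in envelope 1 (prior 1/3): envelope 3 is the lowest-numbered option available, probability 1; weight (1/3)·1 = 1/3.
If it is in envelope 2 (prior 1/3): the presenter would have opened envelope 1 instead, probability 0; weight (1/3)·0 = 0.
If it is in envelope 3 (prior 1/3): the presenter opened envelope 3, so this case is ruled out; weight (1/3)·0 = 0.
The weights sum to 1/3.
So P(the cheque in envelope 1 | the presenter opened envelope 3) = (1/3) / (1/3) = 1.

1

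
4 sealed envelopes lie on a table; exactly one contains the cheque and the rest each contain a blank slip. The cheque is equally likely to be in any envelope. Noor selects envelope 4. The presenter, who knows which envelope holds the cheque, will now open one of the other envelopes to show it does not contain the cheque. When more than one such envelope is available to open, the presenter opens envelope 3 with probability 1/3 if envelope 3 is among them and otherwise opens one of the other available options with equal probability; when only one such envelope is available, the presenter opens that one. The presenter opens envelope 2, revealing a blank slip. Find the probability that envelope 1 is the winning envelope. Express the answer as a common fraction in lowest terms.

Condition on the true location of the cheque.
If it is in envelope 1 (prior 1/4): envelope 3 is available but not opened, probability 2/3; weight (1/4)·(2/3) = 1/6.
If it is in envelope 2 (prior 1/4): the presenter opened envelope 2, so this case is ruled out; weight (1/4)·0 = 0.
If it is in envelope 3 (prior 1/4): envelope 3 holds the prize so is unavailable; the presenter chooses uniformly among the 2 others, probability 1/2; weight (1/4)·(1/2) = 1/8.
If it is in envelope 4 (prior 1/4): envelope 3 is available but not opened; envelope 2 gets probability (1 − 1/3)/2 = 1/3; weight (1/4)·(1/3) = 1/12.
The weights sum to 3/8.
So P(the cheque in envelope 1 | the presenter opened envelope 2) = (1/6) / (3/8) = 4/9.

4/9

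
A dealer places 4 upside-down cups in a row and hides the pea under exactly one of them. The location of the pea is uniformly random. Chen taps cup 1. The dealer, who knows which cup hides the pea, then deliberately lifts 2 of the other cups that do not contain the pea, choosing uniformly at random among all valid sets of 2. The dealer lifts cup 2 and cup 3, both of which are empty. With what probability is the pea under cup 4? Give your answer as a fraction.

3/4

Apply Bayes' rule, conditioning on where the pea actually is.
If it is under cup 1 (prior 1/4): the dealer has 3 equally likely choices, so probability 1/3; weight (1/4)·(1/3) = 1/12.
If it is under either of cups 2 and 3 (prior 1/4 each): that cup was opened and seen not to hold the prize — ruled out; weight (1/4)·0 = 0 each.
If it is under cup 4 (prior 1/4): the dealer has no choice, probability 1; weight (1/4)·1 = 1/4.
The weights sum to 1/3.
So P(the pea under cup 4 | the dealer opened cup 2 and cup 3) = (1/4) / (1/3) = 3/4.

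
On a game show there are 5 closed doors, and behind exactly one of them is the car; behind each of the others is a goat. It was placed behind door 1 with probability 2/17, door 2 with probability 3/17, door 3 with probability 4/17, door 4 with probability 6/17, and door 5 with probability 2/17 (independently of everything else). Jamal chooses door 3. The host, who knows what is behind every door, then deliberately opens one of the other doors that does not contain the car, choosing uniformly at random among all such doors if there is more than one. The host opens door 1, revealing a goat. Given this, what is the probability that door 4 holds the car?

Condition on the true location of the car.
If it is behind door 1 (prior 2/17): the host opened door 1, so this case is ruled out; weight (2/17)·0 = 0.
If it is behind door 2 (prior 3/17): the host has 3 equally likely choices, so probability 1/3; weight (3/17)·(1/3) = 1/17.
If it is behind door 3 (prior 4/17): the host has 4 equally likely choices, so probability 1/4; weight (4/17)·(1/4) = 1/17.
If it is behind door 4 (prior 6/17): the host has 3 equally likely choices, so probability 1/3; weight (6/17)·(1/3) = 2/17.
If it is behind door 5 (prior 2/17): the host has 3 equally likely choices, so probability 1/3; weight (2/17)·(1/3) = 2/51.
The weights sum to 14/51.
So P(the car behind door 4 | the host opened door 1) = (2/17) / (14/51) = 3/7.

3/7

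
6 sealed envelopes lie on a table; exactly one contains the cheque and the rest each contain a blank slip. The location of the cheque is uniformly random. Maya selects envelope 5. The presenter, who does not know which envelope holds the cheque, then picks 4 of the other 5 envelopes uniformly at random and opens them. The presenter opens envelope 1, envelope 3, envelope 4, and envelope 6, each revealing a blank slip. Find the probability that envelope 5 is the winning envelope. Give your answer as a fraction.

1/2

Condition on the true location of the cheque.
If it is in any of envelopes 1, 3, 4, and 6 (prior 1/6 each): that envelope was opened and seen not to hold the prize — ruled out; weight (1/6)·0 = 0 each.
If it is in either of envelopes 2 and 5 (prior 1/6 each): the presenter picks exactly this set with probability 1/5 regardless, and none is the prize; weight (1/6)·(1/5) = 1/30 each.
The weights sum to 1/15.
So P(the cheque in envelope 5 | the presenter opened envelope 1, envelope 3, envelope 4, and envelope 6) = (1/30) / (1/15) = 1/2.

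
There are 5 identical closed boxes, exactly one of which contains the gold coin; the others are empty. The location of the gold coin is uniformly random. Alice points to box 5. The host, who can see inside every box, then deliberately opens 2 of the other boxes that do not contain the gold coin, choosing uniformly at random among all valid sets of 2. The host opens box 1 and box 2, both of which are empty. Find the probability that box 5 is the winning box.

1/5

Condition on the true location of the gold coin.
If it is in either of boxes 1 and 2 (prior 1/5 each): that box was opened and seen not to hold the prize — ruled out; weight (1/5)·0 = 0 each.
If it is in either of boxes 3 and 4 (prior 1/5 each): the host has 3 equally likely choices, so probability 1/3; weight (1/5)·(1/3) = 1/15 each.
If it is in box 5 (prior 1/5): the host has 6 equally likely choices, so probability 1/6; weight (1/5)·(1/6) = 1/30.
The weights sum to 1/6.
So P(the gold coin in box 5 | the host opened box 1 and box 2) = (1/30) / (1/6) = 1/5.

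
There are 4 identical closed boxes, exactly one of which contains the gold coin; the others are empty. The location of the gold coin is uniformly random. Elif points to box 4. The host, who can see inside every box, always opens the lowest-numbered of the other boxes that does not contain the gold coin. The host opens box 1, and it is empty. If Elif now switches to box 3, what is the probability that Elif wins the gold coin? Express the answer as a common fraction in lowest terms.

1/3

Consider each possible location of the gold coin in turn.
If it is in box 1 (prior 1/4): the host opened box 1, so this case is ruled out; weight (1/4)·0 = 0.
If it is in any of boxes 2, 3, and 4 (prior 1/4 each): box 1 is the lowest-numbered option available, probability 1; weight (1/4)·1 = 1/4 each.
The weights sum to 3/4.
So P(the gold coin in box 3 | the host opened box 1) = (1/4) / (3/4) = 1/3.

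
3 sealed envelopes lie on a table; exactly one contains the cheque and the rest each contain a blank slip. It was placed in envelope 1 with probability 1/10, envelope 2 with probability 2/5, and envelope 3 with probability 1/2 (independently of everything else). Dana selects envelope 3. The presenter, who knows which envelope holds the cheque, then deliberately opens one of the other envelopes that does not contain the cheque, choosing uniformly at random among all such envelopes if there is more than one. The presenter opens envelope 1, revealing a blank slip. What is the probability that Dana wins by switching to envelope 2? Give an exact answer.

Apply Bayes' rule, conditioning on where the cheque actually is.
If it is in envelope 1 (prior 1/10): the presenter opened envelope 1, so this case is ruled out; weight (1/10)·0 = 0.
If it is in envelope 2 (prior 2/5): the presenter has no choice, probability 1; weight (2/5)·1 = 2/5.
If it is in envelope 3 (prior 1/2): the presenter has 2 equally likely choices, so probability 1/2; weight (1/2)·(1/2) = 1/4.
The weights sum to 13/20.
So P(the cheque in envelope 2 | the presenter opened envelope 1) = (2/5) / (13/20) = 8/13.

8/13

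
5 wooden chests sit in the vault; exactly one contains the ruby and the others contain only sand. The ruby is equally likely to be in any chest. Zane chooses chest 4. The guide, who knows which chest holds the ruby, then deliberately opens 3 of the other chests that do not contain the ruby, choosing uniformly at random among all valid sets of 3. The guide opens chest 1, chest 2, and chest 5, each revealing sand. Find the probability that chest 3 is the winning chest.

4/5

Consider each possible location of the ruby in turn.
If it is in any of chests 1, 2, and 5 (prior 1/5 each): that chest was opened and seen not to hold the prize — ruled out; weight (1/5)·0 = 0 each.
If it is in chest 3 (prior 1/5): the guide has no choice, probability 1; weight (1/5)·1 = 1/5.
If it is in chest 4 (prior 1/5): the guide has 4 equally likely choices, so probability 1/4; weight (1/5)·(1/4) = 1/20.
The weights sum to 1/4.
So P(the ruby in chest 3 | the guide opened chest 1, chest 2, and chest 5) = (1/5) / (1/4) = 4/5.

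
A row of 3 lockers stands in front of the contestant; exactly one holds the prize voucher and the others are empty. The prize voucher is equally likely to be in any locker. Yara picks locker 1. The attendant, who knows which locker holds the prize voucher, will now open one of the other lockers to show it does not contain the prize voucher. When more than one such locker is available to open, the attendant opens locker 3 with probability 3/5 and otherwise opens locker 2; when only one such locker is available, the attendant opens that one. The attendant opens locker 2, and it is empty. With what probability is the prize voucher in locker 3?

5/7

Consider each possible location of the prize voucher in turn.
If it is in locker 1 (prior 1/3): locker 3 is available but not opened, probability 2/5; weight (1/3)·(2/5) = 2/15.
If it is in locker 2 (prior 1/3): the attendant opened locker 2, so this case is ruled out; weight (1/3)·0 = 0.
If it is in locker 3 (prior 1/3): only locker 2 is available, probability 1; weight (1/3)·1 = 1/3.
The weights sum to 7/15.
So P(the prize voucher in locker 3 | the attendant opened locker 2) = (1/3) / (7/15) = 5/7.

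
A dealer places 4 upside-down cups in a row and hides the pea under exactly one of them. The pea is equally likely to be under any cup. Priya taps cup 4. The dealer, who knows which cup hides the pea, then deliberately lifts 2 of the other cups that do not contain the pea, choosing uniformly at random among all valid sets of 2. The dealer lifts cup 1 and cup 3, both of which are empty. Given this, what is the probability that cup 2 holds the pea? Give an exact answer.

3/4

Apply Bayes' rule, conditioning on where the pea actually is.
If it is under either of cups 1 and 3 (prior 1/4 each): that cup was opened and seen not to hold the prize — ruled out; weight (1/4)·0 = 0 each.
If it is under cup 2 (prior 1/4): the dealer has no choice, probability 1; weight (1/4)·1 = 1/4.
If it is under cup 4 (prior 1/4): the dealer has 3 equally likely choices, so probability 1/3; weight (1/4)·(1/3) = 1/12.
The weights sum to 1/3.
So P(the pea under cup 2 | the dealer opened cup 1 and cup 3) = (1/4) / (1/3) = 3/4.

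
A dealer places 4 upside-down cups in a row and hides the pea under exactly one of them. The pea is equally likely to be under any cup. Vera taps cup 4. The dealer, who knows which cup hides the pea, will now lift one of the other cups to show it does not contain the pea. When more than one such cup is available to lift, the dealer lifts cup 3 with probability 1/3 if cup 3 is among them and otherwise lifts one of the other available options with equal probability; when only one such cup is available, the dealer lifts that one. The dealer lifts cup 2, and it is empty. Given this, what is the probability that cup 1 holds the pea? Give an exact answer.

4/9

Condition on the true location of the pea.
If it is under cup 1 (prior 1/4): cup 3 is available but not opened, probability 2/3; weight (1/4)·(2/3) = 1/6.
If it is under cup 2 (prior 1/4): the dealer opened cup 2, so this case is ruled out; weight (1/4)·0 = 0.
If it is under cup 3 (prior 1/4): cup 3 holds the prize so is unavailable; the dealer chooses uniformly among the 2 others, probability 1/2; weight (1/4)·(1/2) = 1/8.
If it is under cup 4 (prior 1/4): cup 3 is available but not opened; cup 2 gets probability (1 − 1/3)/2 = 1/3; weight (1/4)·(1/3) = 1/12.
The weights sum to 3/8.
So P(the pea under cup 1 | the dealer opened cup 2) = (1/6) / (3/8) = 4/9.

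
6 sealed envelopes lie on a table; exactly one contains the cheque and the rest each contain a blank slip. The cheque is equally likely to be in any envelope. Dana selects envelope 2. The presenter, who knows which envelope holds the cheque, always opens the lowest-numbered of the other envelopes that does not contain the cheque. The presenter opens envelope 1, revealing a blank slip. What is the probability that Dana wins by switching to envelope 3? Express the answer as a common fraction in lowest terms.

1/5

Condition on the true location of the cheque.
If it is in envelope 1 (prior 1/6): the presenter opened envelope 1, so this case is ruled out; weight (1/6)·0 = 0.
If it is in any of envelopes 2, 3, 4, 5, and 6 (prior 1/6 each): envelope 1 is the lowest-numbered option available, probability 1; weight (1/6)·1 = 1/6 each.
The weights sum to 5/6.
So P(the cheque in envelope 3 | the presenter opened envelope 1) = (1/6) / (5/6) = 1/5.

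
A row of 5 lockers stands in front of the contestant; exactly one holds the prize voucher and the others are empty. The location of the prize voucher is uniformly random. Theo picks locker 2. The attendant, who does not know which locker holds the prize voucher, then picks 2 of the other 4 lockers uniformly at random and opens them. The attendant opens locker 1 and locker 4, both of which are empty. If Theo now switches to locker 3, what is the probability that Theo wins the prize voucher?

Because the attendant chose which lockers to open without knowing where the prize voucher is, the choice is independent of the prize location. Learning that none of the 2 opened lockers holds the prize voucher simply rules out those 2 locations and leaves the remaining 3 lockers still equally likely by symmetry.
So P(the prize voucher in locker 3) = 1/3.

1/3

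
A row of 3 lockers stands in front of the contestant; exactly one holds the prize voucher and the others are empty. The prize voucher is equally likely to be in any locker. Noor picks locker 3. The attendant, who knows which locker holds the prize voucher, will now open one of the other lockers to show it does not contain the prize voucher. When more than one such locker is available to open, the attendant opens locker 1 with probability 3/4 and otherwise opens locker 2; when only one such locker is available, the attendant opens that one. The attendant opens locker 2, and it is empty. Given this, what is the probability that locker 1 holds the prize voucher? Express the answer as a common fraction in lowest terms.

Consider each possible location of the prize voucher in turn.
If it is in locker 1 (prior 1/3): only locker 2 is available, probability 1; weight (1/3)·1 = 1/3.
If it is in locker 2 (prior 1/3): the attendant opened locker 2, so this case is ruled out; weight (1/3)·0 = 0.
If it is in locker 3 (prior 1/3): locker 1 is available but not opened, probability 1/4; weight (1/3)·(1/4) = 1/12.
The weights sum to 5/12.
So P(the prize voucher in locker 1 | the attendant opened locker 2) = (1/3) / (5/12) = 4/5.

4/5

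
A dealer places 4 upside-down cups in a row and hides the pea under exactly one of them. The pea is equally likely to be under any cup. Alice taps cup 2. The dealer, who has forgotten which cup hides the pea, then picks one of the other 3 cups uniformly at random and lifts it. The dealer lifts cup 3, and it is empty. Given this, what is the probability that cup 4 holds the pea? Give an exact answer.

1/3

Condition on the true location of the pea.
If it is under any of cups 1, 2, and 4 (prior 1/4 each): the dealer picks cup 3 with probability 1/3 regardless, and it is not the prize; weight (1/4)·(1/3) = 1/12 each.
If it is under cup 3 (prior 1/4): the dealer opened cup 3, so this case is ruled out; weight (1/4)·0 = 0.
The weights sum to 1/4.
So P(the pea under cup 4 | the dealer opened cup 3) = (1/12) / (1/4) = 1/3.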